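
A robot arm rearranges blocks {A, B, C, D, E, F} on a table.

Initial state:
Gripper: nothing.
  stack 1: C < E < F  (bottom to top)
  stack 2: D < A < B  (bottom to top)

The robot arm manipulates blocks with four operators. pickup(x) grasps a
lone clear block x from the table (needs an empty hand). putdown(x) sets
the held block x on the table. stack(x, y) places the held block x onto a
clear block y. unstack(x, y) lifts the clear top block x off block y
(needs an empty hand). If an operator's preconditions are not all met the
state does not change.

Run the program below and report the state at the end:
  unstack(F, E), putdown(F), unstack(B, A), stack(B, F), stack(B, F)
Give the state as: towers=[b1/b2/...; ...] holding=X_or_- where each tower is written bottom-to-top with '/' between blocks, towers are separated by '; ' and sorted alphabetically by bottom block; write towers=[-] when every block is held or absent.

towers=[C/E; D/A; F/B] holding=-

step 1 (unstack(F, E)): towers=[C/E; D/A/B] holding=F
step 2 (putdown(F)): towers=[C/E; D/A/B; F] holding=-
step 3 (unstack(B, A)): towers=[C/E; D/A; F] holding=B
step 4 (stack(B, F)): towers=[C/E; D/A; F/B] holding=-
step 5 (stack(B, F)) [no-op]: towers=[C/E; D/A; F/B] holding=-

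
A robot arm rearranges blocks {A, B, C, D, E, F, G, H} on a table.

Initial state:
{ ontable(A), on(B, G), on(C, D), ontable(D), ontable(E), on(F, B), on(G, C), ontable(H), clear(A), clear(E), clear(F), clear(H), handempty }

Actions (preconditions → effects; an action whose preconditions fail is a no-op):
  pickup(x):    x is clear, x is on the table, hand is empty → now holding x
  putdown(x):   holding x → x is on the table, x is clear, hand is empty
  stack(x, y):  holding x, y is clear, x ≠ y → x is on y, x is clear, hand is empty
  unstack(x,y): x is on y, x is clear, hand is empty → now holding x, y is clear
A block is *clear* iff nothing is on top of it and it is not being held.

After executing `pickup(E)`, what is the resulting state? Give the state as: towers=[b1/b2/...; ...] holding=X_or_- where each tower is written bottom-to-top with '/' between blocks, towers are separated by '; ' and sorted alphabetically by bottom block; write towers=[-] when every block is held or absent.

towers=[A; D/C/G/B/F; H] holding=E

before: towers=[A; D/C/G/B/F; E; H] holding=-
pre[pickup(E)]: clear(E) ✓, ontable(E) ✓, handempty ✓
all met → apply pickup(E)
after:  towers=[A; D/C/G/B/F; H] holding=E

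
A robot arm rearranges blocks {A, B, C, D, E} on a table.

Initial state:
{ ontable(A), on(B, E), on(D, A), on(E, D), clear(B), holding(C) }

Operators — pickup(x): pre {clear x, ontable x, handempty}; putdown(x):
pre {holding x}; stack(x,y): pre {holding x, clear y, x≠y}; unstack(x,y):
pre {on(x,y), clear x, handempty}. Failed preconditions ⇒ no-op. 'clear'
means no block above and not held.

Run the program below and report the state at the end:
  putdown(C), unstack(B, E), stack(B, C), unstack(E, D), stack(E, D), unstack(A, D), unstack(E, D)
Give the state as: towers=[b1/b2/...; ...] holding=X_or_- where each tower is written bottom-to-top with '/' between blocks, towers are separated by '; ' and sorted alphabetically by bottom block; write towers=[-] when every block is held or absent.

towers=[A/D; C/B] holding=E

step 1 (putdown(C)): towers=[A/D/E/B; C] holding=-
step 2 (unstack(B, E)): towers=[A/D/E; C] holding=B
step 3 (stack(B, C)): towers=[A/D/E; C/B] holding=-
step 4 (unstack(E, D)): towers=[A/D; C/B] holding=E
step 5 (stack(E, D)): towers=[A/D/E; C/B] holding=-
step 6 (unstack(A, D)) [no-op]: towers=[A/D/E; C/B] holding=-
step 7 (unstack(E, D)): towers=[A/D; C/B] holding=E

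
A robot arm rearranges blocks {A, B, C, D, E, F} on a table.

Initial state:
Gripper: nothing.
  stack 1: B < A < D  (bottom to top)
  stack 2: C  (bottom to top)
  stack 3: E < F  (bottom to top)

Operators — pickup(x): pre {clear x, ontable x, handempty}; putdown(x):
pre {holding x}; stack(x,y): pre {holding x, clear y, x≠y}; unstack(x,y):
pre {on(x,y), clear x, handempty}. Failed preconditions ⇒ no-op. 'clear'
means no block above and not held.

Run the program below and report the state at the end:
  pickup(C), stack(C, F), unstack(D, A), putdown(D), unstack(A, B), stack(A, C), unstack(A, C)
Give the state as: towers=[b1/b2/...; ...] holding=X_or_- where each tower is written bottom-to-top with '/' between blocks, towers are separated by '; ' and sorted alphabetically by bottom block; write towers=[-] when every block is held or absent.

step 1 (pickup(C)): towers=[B/A/D; E/F] holding=C
step 2 (stack(C, F)): towers=[B/A/D; E/F/C] holding=-
step 3 (unstack(D, A)): towers=[B/A; E/F/C] holding=D
step 4 (putdown(D)): towers=[B/A; D; E/F/C] holding=-
step 5 (unstack(A, B)): towers=[B; D; E/F/C] holding=A
step 6 (stack(A, C)): towers=[B; D; E/F/C/A] holding=-
step 7 (unstack(A, C)): towers=[B; D; E/F/C] holding=A

towers=[B; D; E/F/C] holding=A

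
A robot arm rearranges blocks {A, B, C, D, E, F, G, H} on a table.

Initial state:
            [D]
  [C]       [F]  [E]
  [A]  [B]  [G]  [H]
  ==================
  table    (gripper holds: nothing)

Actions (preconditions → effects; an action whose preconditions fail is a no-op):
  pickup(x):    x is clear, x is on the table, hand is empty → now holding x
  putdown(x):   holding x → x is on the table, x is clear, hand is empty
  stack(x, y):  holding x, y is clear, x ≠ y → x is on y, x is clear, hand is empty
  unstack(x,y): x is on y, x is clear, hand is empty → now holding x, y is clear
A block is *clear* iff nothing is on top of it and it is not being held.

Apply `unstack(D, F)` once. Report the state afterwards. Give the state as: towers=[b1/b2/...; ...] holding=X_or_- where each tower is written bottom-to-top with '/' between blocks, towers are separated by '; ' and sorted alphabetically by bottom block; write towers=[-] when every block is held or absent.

towers=[A/C; B; G/F; H/E] holding=D

before: towers=[A/C; B; G/F/D; H/E] holding=-
pre[unstack(D, F)]: on(D,F) yes, clear(D) yes, handempty yes
all met → apply unstack(D, F)
after:  towers=[A/C; B; G/F; H/E] holding=D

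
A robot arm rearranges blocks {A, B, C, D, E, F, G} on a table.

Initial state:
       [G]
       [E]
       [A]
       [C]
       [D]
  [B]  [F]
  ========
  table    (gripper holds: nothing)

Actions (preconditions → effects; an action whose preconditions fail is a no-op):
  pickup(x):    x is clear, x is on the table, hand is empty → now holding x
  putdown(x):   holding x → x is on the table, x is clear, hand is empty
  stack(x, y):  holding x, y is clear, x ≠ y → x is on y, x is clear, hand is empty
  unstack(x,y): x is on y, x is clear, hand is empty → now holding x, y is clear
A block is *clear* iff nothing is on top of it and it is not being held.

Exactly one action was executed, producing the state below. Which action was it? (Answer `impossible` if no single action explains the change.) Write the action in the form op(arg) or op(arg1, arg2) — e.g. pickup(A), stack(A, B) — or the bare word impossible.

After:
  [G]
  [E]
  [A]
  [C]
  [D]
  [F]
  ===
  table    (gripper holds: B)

target: towers=[F/D/C/A/E/G] holding=B
         pickup(B) → towers=[F/D/C/A/E/G] holding=B  ← match
     unstack(G, E) → towers=[B; F/D/C/A/E] holding=G

pickup(B)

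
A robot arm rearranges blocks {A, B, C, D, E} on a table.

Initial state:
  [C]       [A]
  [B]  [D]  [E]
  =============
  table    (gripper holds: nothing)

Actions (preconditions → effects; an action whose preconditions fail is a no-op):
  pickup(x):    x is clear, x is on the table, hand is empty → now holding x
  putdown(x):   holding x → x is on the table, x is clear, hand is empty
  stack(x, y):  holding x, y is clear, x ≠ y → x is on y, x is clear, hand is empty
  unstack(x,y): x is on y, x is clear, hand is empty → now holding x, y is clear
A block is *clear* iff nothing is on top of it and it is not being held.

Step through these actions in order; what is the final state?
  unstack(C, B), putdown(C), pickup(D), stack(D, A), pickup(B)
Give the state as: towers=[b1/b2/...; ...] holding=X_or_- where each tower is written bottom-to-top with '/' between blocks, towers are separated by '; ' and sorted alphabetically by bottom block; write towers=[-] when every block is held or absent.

step 1 (unstack(C, B)): towers=[B; D; E/A] holding=C
step 2 (putdown(C)): towers=[B; C; D; E/A] holding=-
step 3 (pickup(D)): towers=[B; C; E/A] holding=D
step 4 (stack(D, A)): towers=[B; C; E/A/D] holding=-
step 5 (pickup(B)): towers=[C; E/A/D] holding=B

towers=[C; E/A/D] holding=B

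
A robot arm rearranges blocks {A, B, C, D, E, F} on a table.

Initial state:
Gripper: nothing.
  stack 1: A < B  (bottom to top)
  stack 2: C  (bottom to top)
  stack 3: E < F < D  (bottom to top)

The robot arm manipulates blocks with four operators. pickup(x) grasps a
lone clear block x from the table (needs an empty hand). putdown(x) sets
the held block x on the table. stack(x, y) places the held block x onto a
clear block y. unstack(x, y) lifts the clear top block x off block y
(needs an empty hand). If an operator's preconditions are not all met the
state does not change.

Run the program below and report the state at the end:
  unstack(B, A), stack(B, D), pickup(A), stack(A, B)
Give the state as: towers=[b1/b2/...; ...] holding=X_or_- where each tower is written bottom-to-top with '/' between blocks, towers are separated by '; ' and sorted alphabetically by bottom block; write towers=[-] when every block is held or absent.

towers=[C; E/F/D/B/A] holding=-

step 1 (unstack(B, A)): towers=[A; C; E/F/D] holding=B
step 2 (stack(B, D)): towers=[A; C; E/F/D/B] holding=-
step 3 (pickup(A)): towers=[C; E/F/D/B] holding=A
step 4 (stack(A, B)): towers=[C; E/F/D/B/A] holding=-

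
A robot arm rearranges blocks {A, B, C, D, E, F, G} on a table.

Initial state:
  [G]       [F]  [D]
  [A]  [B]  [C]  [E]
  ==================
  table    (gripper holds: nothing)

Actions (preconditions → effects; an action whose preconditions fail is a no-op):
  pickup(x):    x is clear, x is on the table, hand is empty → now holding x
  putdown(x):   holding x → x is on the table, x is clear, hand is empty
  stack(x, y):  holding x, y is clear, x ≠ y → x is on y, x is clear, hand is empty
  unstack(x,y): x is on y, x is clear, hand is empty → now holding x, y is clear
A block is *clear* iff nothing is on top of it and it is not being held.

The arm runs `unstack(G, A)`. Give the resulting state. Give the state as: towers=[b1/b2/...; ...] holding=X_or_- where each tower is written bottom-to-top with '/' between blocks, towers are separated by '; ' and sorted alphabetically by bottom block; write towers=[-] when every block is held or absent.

before: towers=[A/G; B; C/F; E/D] holding=-
pre[unstack(G, A)]: on(G,A) ✓, clear(G) ✓, handempty ✓
all met → apply unstack(G, A)
after:  towers=[A; B; C/F; E/D] holding=G

towers=[A; B; C/F; E/D] holding=G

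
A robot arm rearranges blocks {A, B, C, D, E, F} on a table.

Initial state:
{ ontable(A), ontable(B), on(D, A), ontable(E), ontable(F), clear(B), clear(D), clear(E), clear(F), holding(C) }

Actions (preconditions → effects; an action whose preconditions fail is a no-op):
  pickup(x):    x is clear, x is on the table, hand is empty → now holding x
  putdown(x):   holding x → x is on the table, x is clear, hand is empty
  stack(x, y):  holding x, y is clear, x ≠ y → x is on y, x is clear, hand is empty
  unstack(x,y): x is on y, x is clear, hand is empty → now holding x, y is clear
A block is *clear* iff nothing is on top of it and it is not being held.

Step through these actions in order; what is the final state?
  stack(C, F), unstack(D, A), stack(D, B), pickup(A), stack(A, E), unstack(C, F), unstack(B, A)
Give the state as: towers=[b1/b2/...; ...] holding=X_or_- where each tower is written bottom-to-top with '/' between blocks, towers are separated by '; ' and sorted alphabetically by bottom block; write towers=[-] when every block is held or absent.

towers=[B/D; E/A; F] holding=C

step 1 (stack(C, F)): towers=[A/D; B; E; F/C] holding=-
step 2 (unstack(D, A)): towers=[A; B; E; F/C] holding=D
step 3 (stack(D, B)): towers=[A; B/D; E; F/C] holding=-
step 4 (pickup(A)): towers=[B/D; E; F/C] holding=A
step 5 (stack(A, E)): towers=[B/D; E/A; F/C] holding=-
step 6 (unstack(C, F)): towers=[B/D; E/A; F] holding=C
step 7 (unstack(B, A)) [no-op]: towers=[B/D; E/A; F] holding=C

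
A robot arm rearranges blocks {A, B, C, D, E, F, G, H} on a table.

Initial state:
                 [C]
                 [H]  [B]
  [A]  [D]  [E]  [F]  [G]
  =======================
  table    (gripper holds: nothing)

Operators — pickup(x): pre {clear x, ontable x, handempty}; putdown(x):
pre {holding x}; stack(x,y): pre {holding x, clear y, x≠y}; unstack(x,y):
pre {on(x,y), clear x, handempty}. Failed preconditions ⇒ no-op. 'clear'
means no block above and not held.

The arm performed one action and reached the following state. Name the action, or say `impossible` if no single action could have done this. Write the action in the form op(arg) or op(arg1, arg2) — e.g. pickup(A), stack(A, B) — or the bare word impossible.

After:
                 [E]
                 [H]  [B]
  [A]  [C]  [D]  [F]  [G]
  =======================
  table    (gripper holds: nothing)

target: towers=[A; C; D; F/H/E; G/B] holding=-
         pickup(A) → towers=[D; E; F/H/C; G/B] holding=A
         pickup(E) → towers=[A; D; F/H/C; G/B] holding=E
     unstack(B, G) → towers=[A; D; E; F/H/C; G] holding=B
         pickup(D) → towers=[A; E; F/H/C; G/B] holding=D
     unstack(C, H) → towers=[A; D; E; F/H; G/B] holding=C
none of the 5 applicable actions match → impossible

impossible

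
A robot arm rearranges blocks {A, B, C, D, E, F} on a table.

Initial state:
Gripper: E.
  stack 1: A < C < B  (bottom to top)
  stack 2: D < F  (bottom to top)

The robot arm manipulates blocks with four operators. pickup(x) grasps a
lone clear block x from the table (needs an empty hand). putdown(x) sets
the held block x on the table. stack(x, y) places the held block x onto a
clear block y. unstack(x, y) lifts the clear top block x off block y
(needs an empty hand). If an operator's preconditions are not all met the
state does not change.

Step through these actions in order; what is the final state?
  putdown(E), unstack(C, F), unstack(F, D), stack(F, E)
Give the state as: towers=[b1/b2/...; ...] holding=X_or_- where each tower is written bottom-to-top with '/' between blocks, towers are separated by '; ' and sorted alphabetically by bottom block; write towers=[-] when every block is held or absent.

step 1 (putdown(E)): towers=[A/C/B; D/F; E] holding=-
step 2 (unstack(C, F)) [no-op]: towers=[A/C/B; D/F; E] holding=-
step 3 (unstack(F, D)): towers=[A/C/B; D; E] holding=F
step 4 (stack(F, E)): towers=[A/C/B; D; E/F] holding=-

towers=[A/C/B; D; E/F] holding=-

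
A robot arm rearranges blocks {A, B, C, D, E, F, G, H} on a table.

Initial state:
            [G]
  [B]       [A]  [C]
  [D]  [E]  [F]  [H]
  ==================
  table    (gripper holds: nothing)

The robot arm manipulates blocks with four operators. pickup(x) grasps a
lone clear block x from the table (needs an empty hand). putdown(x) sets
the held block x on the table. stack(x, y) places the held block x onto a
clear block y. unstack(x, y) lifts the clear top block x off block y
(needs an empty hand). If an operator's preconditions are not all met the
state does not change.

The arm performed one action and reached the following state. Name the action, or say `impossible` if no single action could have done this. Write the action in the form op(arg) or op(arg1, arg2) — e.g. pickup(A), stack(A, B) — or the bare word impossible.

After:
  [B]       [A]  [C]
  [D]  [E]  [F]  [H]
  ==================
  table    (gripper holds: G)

target: towers=[D/B; E; F/A; H/C] holding=G
     unstack(G, A) → towers=[D/B; E; F/A; H/C] holding=G  ← match
         pickup(E) → towers=[D/B; F/A/G; H/C] holding=E
     unstack(B, D) → towers=[D; E; F/A/G; H/C] holding=B
     unstack(C, H) → towers=[D/B; E; F/A/G; H] holding=C

unstack(G, A)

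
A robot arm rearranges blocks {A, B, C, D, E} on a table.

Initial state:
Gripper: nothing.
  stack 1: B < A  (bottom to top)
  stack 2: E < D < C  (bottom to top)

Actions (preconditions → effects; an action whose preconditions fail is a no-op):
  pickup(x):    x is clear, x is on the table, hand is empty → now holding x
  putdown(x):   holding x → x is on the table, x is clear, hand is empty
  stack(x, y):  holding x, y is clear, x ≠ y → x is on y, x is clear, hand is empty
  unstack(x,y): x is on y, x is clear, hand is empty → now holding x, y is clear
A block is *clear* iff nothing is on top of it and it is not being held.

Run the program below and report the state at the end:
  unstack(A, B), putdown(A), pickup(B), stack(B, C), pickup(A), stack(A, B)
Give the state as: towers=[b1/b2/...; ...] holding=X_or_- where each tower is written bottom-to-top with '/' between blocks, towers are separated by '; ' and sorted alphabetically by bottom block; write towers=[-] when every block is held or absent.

towers=[E/D/C/B/A] holding=-

step 1 (unstack(A, B)): towers=[B; E/D/C] holding=A
step 2 (putdown(A)): towers=[A; B; E/D/C] holding=-
step 3 (pickup(B)): towers=[A; E/D/C] holding=B
step 4 (stack(B, C)): towers=[A; E/D/C/B] holding=-
step 5 (pickup(A)): towers=[E/D/C/B] holding=A
step 6 (stack(A, B)): towers=[E/D/C/B/A] holding=-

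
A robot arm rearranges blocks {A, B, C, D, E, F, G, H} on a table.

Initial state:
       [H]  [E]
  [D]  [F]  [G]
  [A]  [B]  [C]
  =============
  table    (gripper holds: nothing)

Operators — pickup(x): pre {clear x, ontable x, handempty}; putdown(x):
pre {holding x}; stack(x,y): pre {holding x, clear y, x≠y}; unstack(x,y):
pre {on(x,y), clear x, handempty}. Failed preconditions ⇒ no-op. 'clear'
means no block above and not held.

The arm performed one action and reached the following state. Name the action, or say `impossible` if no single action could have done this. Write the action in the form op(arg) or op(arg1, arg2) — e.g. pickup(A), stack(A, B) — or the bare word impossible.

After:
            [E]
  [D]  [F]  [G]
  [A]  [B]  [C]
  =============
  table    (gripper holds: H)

unstack(H, F)

target: towers=[A/D; B/F; C/G/E] holding=H
     unstack(E, G) → towers=[A/D; B/F/H; C/G] holding=E
     unstack(H, F) → towers=[A/D; B/F; C/G/E] holding=H  ← match
     unstack(D, A) → towers=[A; B/F/H; C/G/E] holding=D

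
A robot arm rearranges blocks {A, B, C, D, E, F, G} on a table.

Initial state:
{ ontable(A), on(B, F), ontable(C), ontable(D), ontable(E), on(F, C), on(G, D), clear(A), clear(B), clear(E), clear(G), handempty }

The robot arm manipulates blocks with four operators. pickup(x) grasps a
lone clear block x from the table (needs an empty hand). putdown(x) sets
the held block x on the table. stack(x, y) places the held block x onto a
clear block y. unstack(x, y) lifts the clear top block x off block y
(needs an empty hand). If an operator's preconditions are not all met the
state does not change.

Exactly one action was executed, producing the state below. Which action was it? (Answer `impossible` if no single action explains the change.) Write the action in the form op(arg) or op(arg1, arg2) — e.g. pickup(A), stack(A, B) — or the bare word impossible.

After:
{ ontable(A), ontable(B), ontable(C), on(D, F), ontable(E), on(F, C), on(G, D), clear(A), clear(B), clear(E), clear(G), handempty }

impossible

target: towers=[A; B; C/F/D/G; E] holding=-
     unstack(B, F) → towers=[A; C/F; D/G; E] holding=B
     unstack(G, D) → towers=[A; C/F/B; D; E] holding=G
         pickup(A) → towers=[C/F/B; D/G; E] holding=A
         pickup(E) → towers=[A; C/F/B; D/G] holding=E
none of the 4 applicable actions match → impossible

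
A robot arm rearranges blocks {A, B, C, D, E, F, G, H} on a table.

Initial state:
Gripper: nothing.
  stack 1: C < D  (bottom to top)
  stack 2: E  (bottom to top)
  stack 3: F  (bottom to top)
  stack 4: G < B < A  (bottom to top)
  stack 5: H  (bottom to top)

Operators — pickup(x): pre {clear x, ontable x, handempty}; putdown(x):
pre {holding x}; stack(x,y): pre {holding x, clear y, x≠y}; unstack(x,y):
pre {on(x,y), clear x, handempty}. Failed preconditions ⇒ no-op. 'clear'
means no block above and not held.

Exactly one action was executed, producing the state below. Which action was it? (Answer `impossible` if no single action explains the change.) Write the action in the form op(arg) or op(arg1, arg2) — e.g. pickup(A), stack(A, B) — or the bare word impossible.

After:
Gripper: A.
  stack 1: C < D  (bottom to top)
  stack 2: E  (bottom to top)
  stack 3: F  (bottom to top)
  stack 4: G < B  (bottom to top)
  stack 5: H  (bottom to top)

target: towers=[C/D; E; F; G/B; H] holding=A
     unstack(A, B) → towers=[C/D; E; F; G/B; H] holding=A  ← match
         pickup(E) → towers=[C/D; F; G/B/A; H] holding=E
         pickup(H) → towers=[C/D; E; F; G/B/A] holding=H
         pickup(F) → towers=[C/D; E; G/B/A; H] holding=F
     unstack(D, C) → towers=[C; E; F; G/B/A; H] holding=D

unstack(A, B)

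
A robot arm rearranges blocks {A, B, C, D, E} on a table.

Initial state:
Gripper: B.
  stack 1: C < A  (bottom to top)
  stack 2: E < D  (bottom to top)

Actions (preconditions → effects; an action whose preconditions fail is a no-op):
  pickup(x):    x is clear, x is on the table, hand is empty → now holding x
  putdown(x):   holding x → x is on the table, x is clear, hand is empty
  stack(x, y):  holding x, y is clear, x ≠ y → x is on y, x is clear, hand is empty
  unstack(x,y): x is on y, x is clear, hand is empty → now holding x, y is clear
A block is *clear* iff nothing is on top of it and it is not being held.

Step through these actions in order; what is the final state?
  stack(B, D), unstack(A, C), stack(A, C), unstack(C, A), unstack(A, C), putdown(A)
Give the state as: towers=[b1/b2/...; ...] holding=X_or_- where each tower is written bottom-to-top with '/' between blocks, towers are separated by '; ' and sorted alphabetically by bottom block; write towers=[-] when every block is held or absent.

step 1 (stack(B, D)): towers=[C/A; E/D/B] holding=-
step 2 (unstack(A, C)): towers=[C; E/D/B] holding=A
step 3 (stack(A, C)): towers=[C/A; E/D/B] holding=-
step 4 (unstack(C, A)) [no-op]: towers=[C/A; E/D/B] holding=-
step 5 (unstack(A, C)): towers=[C; E/D/B] holding=A
step 6 (putdown(A)): towers=[A; C; E/D/B] holding=-

towers=[A; C; E/D/B] holding=-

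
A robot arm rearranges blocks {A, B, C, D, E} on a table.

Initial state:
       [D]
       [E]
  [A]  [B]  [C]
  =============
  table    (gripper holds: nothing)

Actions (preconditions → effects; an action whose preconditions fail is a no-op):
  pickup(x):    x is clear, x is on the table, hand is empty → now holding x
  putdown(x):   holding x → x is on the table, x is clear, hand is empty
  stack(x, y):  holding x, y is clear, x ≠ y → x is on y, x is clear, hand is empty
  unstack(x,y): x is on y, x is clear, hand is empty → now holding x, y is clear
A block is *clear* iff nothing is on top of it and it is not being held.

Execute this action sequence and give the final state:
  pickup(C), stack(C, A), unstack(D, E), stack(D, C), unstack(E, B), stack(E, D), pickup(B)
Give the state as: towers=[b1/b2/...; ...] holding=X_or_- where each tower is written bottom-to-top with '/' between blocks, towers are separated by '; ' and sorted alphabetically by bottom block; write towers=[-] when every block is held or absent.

step 1 (pickup(C)): towers=[A; B/E/D] holding=C
step 2 (stack(C, A)): towers=[A/C; B/E/D] holding=-
step 3 (unstack(D, E)): towers=[A/C; B/E] holding=D
step 4 (stack(D, C)): towers=[A/C/D; B/E] holding=-
step 5 (unstack(E, B)): towers=[A/C/D; B] holding=E
step 6 (stack(E, D)): towers=[A/C/D/E; B] holding=-
step 7 (pickup(B)): towers=[A/C/D/E] holding=B

towers=[A/C/D/E] holding=B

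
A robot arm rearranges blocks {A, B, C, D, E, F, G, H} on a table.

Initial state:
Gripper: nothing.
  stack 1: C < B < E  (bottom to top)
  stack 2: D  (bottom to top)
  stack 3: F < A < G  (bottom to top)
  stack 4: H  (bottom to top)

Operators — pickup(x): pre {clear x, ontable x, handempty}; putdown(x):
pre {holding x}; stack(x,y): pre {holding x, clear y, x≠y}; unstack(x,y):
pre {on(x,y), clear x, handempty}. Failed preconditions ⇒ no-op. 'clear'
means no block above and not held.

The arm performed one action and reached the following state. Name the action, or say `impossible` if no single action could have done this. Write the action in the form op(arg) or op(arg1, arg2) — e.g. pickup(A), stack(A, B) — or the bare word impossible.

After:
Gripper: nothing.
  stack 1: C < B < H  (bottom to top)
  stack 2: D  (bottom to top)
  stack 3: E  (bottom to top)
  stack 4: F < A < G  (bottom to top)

impossible

target: towers=[C/B/H; D; E; F/A/G] holding=-
     unstack(G, A) → towers=[C/B/E; D; F/A; H] holding=G
     unstack(E, B) → towers=[C/B; D; F/A/G; H] holding=E
         pickup(H) → towers=[C/B/E; D; F/A/G] holding=H
         pickup(D) → towers=[C/B/E; F/A/G; H] holding=D
none of the 4 applicable actions match → impossible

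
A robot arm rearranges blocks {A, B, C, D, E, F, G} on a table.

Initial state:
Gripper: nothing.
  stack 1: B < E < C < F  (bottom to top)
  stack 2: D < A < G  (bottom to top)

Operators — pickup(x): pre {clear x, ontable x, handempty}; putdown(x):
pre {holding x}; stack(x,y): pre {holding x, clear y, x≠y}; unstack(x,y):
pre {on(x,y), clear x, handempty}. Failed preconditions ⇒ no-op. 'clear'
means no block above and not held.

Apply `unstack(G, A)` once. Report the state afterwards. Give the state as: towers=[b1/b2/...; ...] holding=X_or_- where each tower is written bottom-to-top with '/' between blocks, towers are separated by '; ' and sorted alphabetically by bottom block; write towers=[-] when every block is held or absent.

before: towers=[B/E/C/F; D/A/G] holding=-
pre[unstack(G, A)]: on(G,A) ✓, clear(G) ✓, handempty ✓
all met → apply unstack(G, A)
after:  towers=[B/E/C/F; D/A] holding=G

towers=[B/E/C/F; D/A] holding=G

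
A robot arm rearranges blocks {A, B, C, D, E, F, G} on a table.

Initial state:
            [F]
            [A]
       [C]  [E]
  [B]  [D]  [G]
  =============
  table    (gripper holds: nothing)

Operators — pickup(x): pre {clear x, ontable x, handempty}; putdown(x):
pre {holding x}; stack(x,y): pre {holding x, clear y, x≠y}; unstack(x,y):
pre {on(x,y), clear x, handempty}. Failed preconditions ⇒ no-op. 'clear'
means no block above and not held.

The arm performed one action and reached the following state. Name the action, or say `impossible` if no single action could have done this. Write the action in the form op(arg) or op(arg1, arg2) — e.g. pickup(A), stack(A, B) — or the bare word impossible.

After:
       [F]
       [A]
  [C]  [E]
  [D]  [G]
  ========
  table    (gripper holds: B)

pickup(B)

target: towers=[D/C; G/E/A/F] holding=B
         pickup(B) → towers=[D/C; G/E/A/F] holding=B  ← match
     unstack(F, A) → towers=[B; D/C; G/E/A] holding=F
     unstack(C, D) → towers=[B; D; G/E/A/F] holding=C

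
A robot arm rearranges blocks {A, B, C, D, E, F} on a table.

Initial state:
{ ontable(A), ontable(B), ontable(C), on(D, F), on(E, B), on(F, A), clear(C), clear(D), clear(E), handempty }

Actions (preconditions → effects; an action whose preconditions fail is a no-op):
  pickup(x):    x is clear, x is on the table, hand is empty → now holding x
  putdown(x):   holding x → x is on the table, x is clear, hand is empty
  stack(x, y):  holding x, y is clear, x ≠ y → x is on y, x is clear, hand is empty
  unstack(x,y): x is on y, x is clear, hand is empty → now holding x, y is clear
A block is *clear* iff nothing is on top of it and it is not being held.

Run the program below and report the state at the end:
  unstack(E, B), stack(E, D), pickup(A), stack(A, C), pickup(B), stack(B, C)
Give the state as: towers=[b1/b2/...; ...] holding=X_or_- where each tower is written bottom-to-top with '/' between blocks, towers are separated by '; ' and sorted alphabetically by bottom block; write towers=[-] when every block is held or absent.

step 1 (unstack(E, B)): towers=[A/F/D; B; C] holding=E
step 2 (stack(E, D)): towers=[A/F/D/E; B; C] holding=-
step 3 (pickup(A)) [no-op]: towers=[A/F/D/E; B; C] holding=-
step 4 (stack(A, C)) [no-op]: towers=[A/F/D/E; B; C] holding=-
step 5 (pickup(B)): towers=[A/F/D/E; C] holding=B
step 6 (stack(B, C)): towers=[A/F/D/E; C/B] holding=-

towers=[A/F/D/E; C/B] holding=-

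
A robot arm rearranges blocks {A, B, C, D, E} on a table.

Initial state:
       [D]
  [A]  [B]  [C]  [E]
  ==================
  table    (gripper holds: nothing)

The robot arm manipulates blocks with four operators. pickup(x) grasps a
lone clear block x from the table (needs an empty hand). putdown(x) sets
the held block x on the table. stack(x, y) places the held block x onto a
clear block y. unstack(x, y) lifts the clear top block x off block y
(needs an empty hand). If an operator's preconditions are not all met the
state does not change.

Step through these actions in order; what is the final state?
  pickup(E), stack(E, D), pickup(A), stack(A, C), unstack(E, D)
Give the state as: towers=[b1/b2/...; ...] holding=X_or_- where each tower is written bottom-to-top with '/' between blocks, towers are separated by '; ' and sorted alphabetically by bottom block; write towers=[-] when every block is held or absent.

step 1 (pickup(E)): towers=[A; B/D; C] holding=E
step 2 (stack(E, D)): towers=[A; B/D/E; C] holding=-
step 3 (pickup(A)): towers=[B/D/E; C] holding=A
step 4 (stack(A, C)): towers=[B/D/E; C/A] holding=-
step 5 (unstack(E, D)): towers=[B/D; C/A] holding=E

towers=[B/D; C/A] holding=E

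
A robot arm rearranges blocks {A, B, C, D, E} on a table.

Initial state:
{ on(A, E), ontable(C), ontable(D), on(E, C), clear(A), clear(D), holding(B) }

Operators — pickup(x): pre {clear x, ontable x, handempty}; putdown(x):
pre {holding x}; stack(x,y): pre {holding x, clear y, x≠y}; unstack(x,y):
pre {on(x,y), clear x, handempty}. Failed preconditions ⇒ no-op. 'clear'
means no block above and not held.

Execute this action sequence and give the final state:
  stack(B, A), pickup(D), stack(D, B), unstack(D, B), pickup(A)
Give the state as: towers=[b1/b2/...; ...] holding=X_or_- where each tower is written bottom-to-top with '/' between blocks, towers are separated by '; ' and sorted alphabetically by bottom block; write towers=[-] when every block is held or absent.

step 1 (stack(B, A)): towers=[C/E/A/B; D] holding=-
step 2 (pickup(D)): towers=[C/E/A/B] holding=D
step 3 (stack(D, B)): towers=[C/E/A/B/D] holding=-
step 4 (unstack(D, B)): towers=[C/E/A/B] holding=D
step 5 (pickup(A)) [no-op]: towers=[C/E/A/B] holding=D

towers=[C/E/A/B] holding=D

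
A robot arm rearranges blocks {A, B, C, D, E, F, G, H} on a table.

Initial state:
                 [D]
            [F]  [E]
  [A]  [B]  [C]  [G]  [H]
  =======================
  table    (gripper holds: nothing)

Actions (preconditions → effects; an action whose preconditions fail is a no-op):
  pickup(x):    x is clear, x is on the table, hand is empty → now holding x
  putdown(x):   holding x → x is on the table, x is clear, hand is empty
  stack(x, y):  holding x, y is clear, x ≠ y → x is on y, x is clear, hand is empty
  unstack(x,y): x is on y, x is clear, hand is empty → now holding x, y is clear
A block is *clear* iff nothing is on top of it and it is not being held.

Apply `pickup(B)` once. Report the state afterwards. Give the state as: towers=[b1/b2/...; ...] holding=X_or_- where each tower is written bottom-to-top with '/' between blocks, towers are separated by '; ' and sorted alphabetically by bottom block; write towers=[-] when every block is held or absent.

before: towers=[A; B; C/F; G/E/D; H] holding=-
pre[pickup(B)]: clear(B) yes, ontable(B) yes, handempty yes
all met → apply pickup(B)
after:  towers=[A; C/F; G/E/D; H] holding=B

towers=[A; C/F; G/E/D; H] holding=B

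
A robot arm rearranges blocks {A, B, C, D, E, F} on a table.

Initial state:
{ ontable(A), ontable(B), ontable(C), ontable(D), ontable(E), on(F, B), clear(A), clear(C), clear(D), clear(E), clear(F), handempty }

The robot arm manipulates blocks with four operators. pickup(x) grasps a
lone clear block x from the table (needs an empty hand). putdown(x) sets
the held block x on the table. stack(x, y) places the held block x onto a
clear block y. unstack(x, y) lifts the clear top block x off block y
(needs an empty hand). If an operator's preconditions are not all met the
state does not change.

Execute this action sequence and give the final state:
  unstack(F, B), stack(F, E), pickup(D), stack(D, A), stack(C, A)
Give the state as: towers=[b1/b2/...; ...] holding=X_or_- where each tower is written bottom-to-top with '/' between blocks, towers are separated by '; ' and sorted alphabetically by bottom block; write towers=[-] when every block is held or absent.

step 1 (unstack(F, B)): towers=[A; B; C; D; E] holding=F
step 2 (stack(F, E)): towers=[A; B; C; D; E/F] holding=-
step 3 (pickup(D)): towers=[A; B; C; E/F] holding=D
step 4 (stack(D, A)): towers=[A/D; B; C; E/F] holding=-
step 5 (stack(C, A)) [no-op]: towers=[A/D; B; C; E/F] holding=-

towers=[A/D; B; C; E/F] holding=-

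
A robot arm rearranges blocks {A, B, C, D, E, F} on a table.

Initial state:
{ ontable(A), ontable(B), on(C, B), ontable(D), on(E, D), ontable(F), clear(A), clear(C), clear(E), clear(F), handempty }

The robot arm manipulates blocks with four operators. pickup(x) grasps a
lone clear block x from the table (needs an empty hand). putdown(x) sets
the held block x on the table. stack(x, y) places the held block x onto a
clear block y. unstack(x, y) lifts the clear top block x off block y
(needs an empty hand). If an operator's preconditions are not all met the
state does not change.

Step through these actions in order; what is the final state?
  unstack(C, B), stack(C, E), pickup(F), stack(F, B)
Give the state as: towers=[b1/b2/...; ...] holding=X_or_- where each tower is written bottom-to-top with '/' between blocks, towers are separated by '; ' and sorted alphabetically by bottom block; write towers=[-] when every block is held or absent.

towers=[A; B/F; D/E/C] holding=-

step 1 (unstack(C, B)): towers=[A; B; D/E; F] holding=C
step 2 (stack(C, E)): towers=[A; B; D/E/C; F] holding=-
step 3 (pickup(F)): towers=[A; B; D/E/C] holding=F
step 4 (stack(F, B)): towers=[A; B/F; D/E/C] holding=-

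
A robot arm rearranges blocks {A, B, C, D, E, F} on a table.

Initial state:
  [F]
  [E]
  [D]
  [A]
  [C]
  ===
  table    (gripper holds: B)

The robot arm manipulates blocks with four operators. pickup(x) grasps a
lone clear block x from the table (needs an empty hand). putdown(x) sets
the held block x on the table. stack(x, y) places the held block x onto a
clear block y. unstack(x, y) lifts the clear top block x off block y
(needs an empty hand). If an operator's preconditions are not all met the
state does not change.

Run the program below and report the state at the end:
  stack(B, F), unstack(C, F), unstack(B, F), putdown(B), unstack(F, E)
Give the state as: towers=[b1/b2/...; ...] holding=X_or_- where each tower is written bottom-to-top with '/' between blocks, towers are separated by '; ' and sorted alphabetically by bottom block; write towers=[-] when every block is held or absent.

towers=[B; C/A/D/E] holding=F

step 1 (stack(B, F)): towers=[C/A/D/E/F/B] holding=-
step 2 (unstack(C, F)) [no-op]: towers=[C/A/D/E/F/B] holding=-
step 3 (unstack(B, F)): towers=[C/A/D/E/F] holding=B
step 4 (putdown(B)): towers=[B; C/A/D/E/F] holding=-
step 5 (unstack(F, E)): towers=[B; C/A/D/E] holding=F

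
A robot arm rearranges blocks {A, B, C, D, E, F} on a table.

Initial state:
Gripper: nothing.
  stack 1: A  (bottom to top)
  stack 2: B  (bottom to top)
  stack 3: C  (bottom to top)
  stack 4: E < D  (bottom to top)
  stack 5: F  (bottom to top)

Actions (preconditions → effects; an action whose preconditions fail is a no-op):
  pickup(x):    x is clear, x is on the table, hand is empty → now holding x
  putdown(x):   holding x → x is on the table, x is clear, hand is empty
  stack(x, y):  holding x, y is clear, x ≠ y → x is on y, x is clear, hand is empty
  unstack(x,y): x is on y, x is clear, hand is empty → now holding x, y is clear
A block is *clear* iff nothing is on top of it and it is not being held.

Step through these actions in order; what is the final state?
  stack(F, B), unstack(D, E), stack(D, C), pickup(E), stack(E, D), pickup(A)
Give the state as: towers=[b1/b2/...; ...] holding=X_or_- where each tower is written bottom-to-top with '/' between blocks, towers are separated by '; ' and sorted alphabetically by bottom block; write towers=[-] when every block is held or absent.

step 1 (stack(F, B)) [no-op]: towers=[A; B; C; E/D; F] holding=-
step 2 (unstack(D, E)): towers=[A; B; C; E; F] holding=D
step 3 (stack(D, C)): towers=[A; B; C/D; E; F] holding=-
step 4 (pickup(E)): towers=[A; B; C/D; F] holding=E
step 5 (stack(E, D)): towers=[A; B; C/D/E; F] holding=-
step 6 (pickup(A)): towers=[B; C/D/E; F] holding=A

towers=[B; C/D/E; F] holding=A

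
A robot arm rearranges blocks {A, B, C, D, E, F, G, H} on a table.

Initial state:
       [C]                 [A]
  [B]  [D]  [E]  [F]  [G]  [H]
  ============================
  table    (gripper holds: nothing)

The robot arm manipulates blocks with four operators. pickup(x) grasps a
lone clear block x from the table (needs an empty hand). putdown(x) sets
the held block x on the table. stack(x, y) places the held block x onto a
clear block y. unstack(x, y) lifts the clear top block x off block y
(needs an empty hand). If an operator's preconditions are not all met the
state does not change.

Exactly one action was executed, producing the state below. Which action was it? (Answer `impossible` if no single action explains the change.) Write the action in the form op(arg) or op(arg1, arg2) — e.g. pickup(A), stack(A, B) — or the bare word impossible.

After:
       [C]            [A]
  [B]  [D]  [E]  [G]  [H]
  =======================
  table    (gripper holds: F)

pickup(F)

target: towers=[B; D/C; E; G; H/A] holding=F
         pickup(G) → towers=[B; D/C; E; F; H/A] holding=G
     unstack(A, H) → towers=[B; D/C; E; F; G; H] holding=A
         pickup(E) → towers=[B; D/C; F; G; H/A] holding=E
         pickup(B) → towers=[D/C; E; F; G; H/A] holding=B
         pickup(F) → towers=[B; D/C; E; G; H/A] holding=F  ← match
     unstack(C, D) → towers=[B; D; E; F; G; H/A] holding=C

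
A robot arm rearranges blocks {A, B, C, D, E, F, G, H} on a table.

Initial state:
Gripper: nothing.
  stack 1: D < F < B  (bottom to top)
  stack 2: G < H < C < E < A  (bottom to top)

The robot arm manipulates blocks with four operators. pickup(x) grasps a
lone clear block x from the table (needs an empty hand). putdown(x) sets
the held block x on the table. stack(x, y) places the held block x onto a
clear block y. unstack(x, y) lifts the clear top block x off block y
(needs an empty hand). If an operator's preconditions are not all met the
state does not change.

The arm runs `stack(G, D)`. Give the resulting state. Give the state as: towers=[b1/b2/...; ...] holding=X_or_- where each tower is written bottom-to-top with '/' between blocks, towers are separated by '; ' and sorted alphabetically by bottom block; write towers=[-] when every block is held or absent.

before: towers=[D/F/B; G/H/C/E/A] holding=-
pre[stack(G, D)]: holding(G) ✗, clear(D) ✗, G≠D ✓
holding(G), clear(D) unmet → stack(G, D) is a no-op
after:  towers=[D/F/B; G/H/C/E/A] holding=-

towers=[D/F/B; G/H/C/E/A] holding=-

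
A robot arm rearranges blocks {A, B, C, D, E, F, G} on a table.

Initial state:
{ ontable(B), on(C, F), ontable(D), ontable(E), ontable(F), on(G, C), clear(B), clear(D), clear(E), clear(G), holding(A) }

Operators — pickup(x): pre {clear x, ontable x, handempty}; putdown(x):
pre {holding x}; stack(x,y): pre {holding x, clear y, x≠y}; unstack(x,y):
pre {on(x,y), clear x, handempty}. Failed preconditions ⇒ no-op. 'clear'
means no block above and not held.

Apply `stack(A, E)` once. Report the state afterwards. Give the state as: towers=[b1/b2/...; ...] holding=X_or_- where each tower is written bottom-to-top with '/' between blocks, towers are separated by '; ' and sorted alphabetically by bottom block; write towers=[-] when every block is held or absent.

before: towers=[B; D; E; F/C/G] holding=A
pre[stack(A, E)]: holding(A) ✓, clear(E) ✓, A≠E ✓
all met → apply stack(A, E)
after:  towers=[B; D; E/A; F/C/G] holding=-

towers=[B; D; E/A; F/C/G] holding=-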